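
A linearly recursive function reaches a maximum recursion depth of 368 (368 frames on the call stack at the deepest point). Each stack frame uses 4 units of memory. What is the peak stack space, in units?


Maximum recursion depth = 368 frames
Memory per frame = 4 units
Total stack space = depth * frame_size
= 368 * 4 = 1472


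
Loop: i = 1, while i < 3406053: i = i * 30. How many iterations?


i multiplies by 30 each step:
i = 1 -> 30 -> 900 -> 27000 -> 810000 -> 24300000 (stop)
Iterations = ceil(log_30(3406053)) = 5


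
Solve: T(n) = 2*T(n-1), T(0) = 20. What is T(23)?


Unrolling:
T(23) = 2*T(22) = 2^2*T(21) = ... = 2^23*T(0)
= 2^23 * 20
= 8388608 * 20 = 167772160


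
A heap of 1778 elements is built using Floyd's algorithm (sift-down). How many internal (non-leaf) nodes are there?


Leaf nodes occupy roughly half the array.
Sift-down is called for each internal node, starting from the last one.
Internal nodes = floor(n/2) = floor(1778/2) = 889


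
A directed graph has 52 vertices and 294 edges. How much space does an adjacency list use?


Adjacency list: one list head per vertex + one entry per edge
Vertex heads: 52
Edge entries: 294
Total = 52 + 294 = 346


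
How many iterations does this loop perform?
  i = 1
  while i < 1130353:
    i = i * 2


The loop variable doubles each iteration:
i = 1 -> 2 -> 4 -> 8 -> 16 -> 32 -> 64 -> 128 -> 256 -> 512 -> 1024 -> 2048 -> 4096 -> 8192 -> 16384 -> 32768 -> 65536 -> 131072 -> 262144 -> 524288 -> 1048576 -> 2097152 (stop, 2097152 >= 1130353)
Number of doublings = ceil(log2(1130353)) = 21


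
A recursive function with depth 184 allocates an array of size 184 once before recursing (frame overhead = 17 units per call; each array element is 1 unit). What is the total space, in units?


Array allocation: 184 units (allocated once)
Stack frames: 184 deep * 17 per frame = 3128 units
Total = 184 + 3128 = 3312


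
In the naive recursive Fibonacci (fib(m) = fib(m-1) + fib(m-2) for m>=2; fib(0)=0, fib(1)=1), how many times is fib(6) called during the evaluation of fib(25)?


Let N(m) = number of times fib(m) is called while evaluating fib(25).
N(25) = 1 (the initial call).
N(24) = 1 (only fib(25) calls it).
For 1 <= m <= 23: fib(m) is called by fib(m+1) and fib(m+2), so
  N(m) = N(m+1) + N(m+2).
fib(0) is called only by fib(2), so N(0) = N(2).
Walk down from m=25:
  N(25)=1, N(24)=1, N(23)=2, N(22)=3, N(21)=5, N(20)=8, N(19)=13, N(18)=21, N(17)=34, N(16)=55, N(15)=89, N(14)=144, N(13)=233, N(12)=377, N(11)=610, N(10)=987, N(9)=1597, N(8)=2584, N(7)=4181, N(6)=6765
N(6) = 6765


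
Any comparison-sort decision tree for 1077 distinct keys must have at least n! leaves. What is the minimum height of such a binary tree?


A binary decision tree of height h has at most 2^h leaves and needs at least n! of them, so h >= ceil(log2(n!)).
1077! is far too large to multiply out, so use Stirling's series:
  ln(n!) ~ n ln n - n + (1/2) ln(2 pi n) + 1/(12n)  (error below 1/(360 n^3), negligible here)
  ln(1077) = 6.9819347
  n ln n = 1077 * 6.9819347 = 7519.5437
  (1/2) ln(2 pi * 1077) = (1/2) ln(6766.9906) = 4.4099
  1/(12*1077) = 0.0001
  ln(1077!) ~ 7519.5437 - 1077 + 4.4099 + 0.0001 = 6446.9537
Convert to base 2: log2(1077!) = 6446.9537 / ln 2 = 6446.9537 / 0.69314718 = 9300.9881
ceil(9300.9881) = 9301


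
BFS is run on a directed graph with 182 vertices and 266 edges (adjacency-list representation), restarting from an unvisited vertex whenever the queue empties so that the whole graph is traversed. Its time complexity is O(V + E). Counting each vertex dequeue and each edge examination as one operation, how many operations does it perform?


A full BFS traversal dequeues each vertex exactly once and examines each directed edge exactly once.
V = 182 (vertex processing cost)
E = 266 (edge examination cost)
Total operations proportional to V + E = 182 + 266 = 448


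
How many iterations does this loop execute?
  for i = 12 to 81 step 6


The loop variable i takes values starting at 12 and increments by 6 each iteration.
Sequence: i = 12, 18, 24, 30, 36, 42, 48, 54, 60, ...
The upper bound 81 is inclusive, so the count is floor((last - first) / step) + 1:
floor((81 - 12) / 6) + 1 = floor(69/6) + 1 = 11 + 1 = 12


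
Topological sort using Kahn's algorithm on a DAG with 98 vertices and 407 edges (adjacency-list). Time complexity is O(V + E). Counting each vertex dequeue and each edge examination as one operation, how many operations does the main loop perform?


Kahn's algorithm:
  1. Compute in-degrees: O(V + E)
  2. Process queue: each vertex dequeued once (O(V))
     each edge examined once (O(E))
Total = V + E = 98 + 407 = 505


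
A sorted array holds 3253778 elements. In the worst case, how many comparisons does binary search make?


Halving sequence: 3253778 -> 1626889 -> 813444 -> 406722 -> 203361 -> 101680 -> 50840 -> 25420 -> 12710 -> 6355 -> 3177 -> 1588 -> 794 -> 397 -> 198 -> 99 -> 49 -> 24 -> 12 -> 6 -> 3 -> 1
Number of halvings = 21
Max comparisons = 21 + 1 = 22


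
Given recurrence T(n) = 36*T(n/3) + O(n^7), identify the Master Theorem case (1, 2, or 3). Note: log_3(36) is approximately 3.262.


Master Theorem parameters: a=36, b=3, c=7
log_b(a) = 3.262
Compare b^c with a: 3^7 = 2187 > 36, so c > log_b(a).
Comparing c=7 vs log_b(a)=3.262:
7 > 3.262 => Case 3
Result: T(n) = O(n^7)
Master Theorem case = 3


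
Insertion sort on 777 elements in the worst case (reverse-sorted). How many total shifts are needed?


In the worst case (reverse-sorted), each element shifts past all previous:
  Element 1: 1 shifts
  Element 2: 2 shifts
  Element 3: 3 shifts
  Element 4: 4 shifts
  Element 5: 5 shifts
  ...
  Element 776: 776 shifts
Total = 1 + 2 + ... + 776
= 777*(777-1)/2 = 301476


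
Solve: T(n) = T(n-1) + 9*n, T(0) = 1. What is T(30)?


Expanding the recurrence:
T(30) = T(29) + 9*30
       = T(28) + 9*29 + 9*30
       ...
       = T(0) + 9*(1 + 2 + ... + 30)
       = 1 + 9 * 30*31/2
       = 1 + 9 * 465
       = 1 + 4185 = 4186


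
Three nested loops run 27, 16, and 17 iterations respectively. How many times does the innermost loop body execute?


Loop 1 (outermost): 27 iterations
Loop 2 (middle): 16 iterations per outer
Loop 3 (innermost): 17 iterations per middle
Total = 27 * 16 * 17 = 7344


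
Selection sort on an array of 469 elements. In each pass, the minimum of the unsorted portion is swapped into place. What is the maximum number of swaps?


Selection sort performs one swap per pass:
  Pass 1: find min in positions 0 to 468, swap with position 0
  Pass 2: find min in positions 1 to 468, swap with position 1
  Pass 3: find min in positions 2 to 468, swap with position 2
  Pass 4: find min in positions 3 to 468, swap with position 3
  Pass 5: find min in positions 4 to 468, swap with position 4
  ... (463 more passes)
Total passes (and swaps) = n - 1 = 469 - 1 = 468


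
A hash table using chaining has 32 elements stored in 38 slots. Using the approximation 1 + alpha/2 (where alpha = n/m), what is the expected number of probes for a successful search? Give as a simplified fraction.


Load factor alpha = n/m = 32/38
Expected probes = 1 + alpha/2 = 1 + 32/(2*38)
= 1 + 32/76
= 76/76 + 32/76
= 108/76
Simplify: 27/19


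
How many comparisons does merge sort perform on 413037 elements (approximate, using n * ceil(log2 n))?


Recursion depth: ceil(log2(413037)) = 19
Each recursion level merges n = 413037 elements
Total = 413037 * 19 = 7847703


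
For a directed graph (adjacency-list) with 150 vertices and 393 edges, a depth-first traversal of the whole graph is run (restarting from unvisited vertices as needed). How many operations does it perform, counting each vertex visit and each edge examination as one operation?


A full DFS traversal visits each vertex once and examines each edge once.
V = 150
E = 393
Sum = 150 + 393 = 543


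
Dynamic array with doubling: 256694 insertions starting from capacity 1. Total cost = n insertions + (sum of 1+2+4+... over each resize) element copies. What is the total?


n = 256694
Insertion costs: 256694
Resizes copy 1, 2, 4, ... up to the largest power of 2 that is <= n-1 = 256693, i.e. 131072.
Copy costs = 1 + 2 + 4 + 8 + 16 + 32 + 64 + 128 + 256 + 512 + 1024 + 2048 + 4096 + 8192 + 16384 + 32768 + 65536 + 131072 = 262143
Total = 256694 + 262143 = 518837


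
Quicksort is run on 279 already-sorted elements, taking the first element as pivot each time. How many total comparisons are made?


Sum of comparisons per partition:
278 + 277 + ... + 1 + 0
= 279 * (279 - 1) / 2
= 279 * 278 / 2
= 38781


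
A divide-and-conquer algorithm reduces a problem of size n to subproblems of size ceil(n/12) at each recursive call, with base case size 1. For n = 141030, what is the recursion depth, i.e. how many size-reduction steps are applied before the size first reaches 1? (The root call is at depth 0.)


Each step divides the size by 12 (rounding up); after k steps the size is ceil(n/12^k), which equals 1 exactly when 12^k >= n.
So the depth is the smallest k with 12^k >= 141030, i.e. ceil(log_12(141030)).
12^4 = 20736 < 141030 <= 248832 = 12^5
Recursion depth = 5


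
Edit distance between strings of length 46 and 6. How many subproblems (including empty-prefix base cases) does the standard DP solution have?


The table includes base cases (empty prefixes).
Rows: (m+1) = 47
Columns: (n+1) = 7
Total = 47 * 7 = 329


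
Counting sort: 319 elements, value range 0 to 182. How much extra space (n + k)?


n = 319 (output array)
k = 183 (count array for 183 distinct values)
Extra space = 319 + 183 = 502


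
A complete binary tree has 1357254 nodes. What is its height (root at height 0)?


In a complete binary tree, level k holds nodes 2^k .. 2^(k+1)-1 (1-indexed).
Height = floor(log2(n)) = floor(log2(1357254)) = 20
Check: 2^20 = 1048576 <= 1357254 < 2097152 = 2^21


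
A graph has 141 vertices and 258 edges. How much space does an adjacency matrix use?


Adjacency matrix: V x V grid of entries
Space = V^2 = 141^2 = 141 * 141 = 19881


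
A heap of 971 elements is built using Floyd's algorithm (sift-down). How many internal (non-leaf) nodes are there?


Leaf nodes occupy roughly half the array.
Sift-down is called for each internal node, starting from the last one.
Internal nodes = floor(n/2) = floor(971/2) = 485


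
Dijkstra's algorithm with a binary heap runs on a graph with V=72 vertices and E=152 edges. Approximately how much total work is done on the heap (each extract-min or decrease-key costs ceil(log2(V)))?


Dijkstra with a binary heap: each vertex is extracted once, each edge may relax once.
Each heap operation costs O(log V).
V + E = 72 + 152 = 224
ceil(log2(72)) = 7 (since 2^6 = 64 < 72 <= 128 = 2^7)
Total heap work = (V+E) * ceil(log2(V)) = 224 * 7 = 1568


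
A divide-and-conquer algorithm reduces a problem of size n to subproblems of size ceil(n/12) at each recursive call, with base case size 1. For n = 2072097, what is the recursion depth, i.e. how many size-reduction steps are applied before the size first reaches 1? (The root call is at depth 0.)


Each step divides the size by 12 (rounding up); after k steps the size is ceil(n/12^k), which equals 1 exactly when 12^k >= n.
So the depth is the smallest k with 12^k >= 2072097, i.e. ceil(log_12(2072097)).
12^5 = 248832 < 2072097 <= 2985984 = 12^6
Recursion depth = 6


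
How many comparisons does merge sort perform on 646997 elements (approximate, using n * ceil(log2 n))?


Recursion depth: ceil(log2(646997)) = 20
Each recursion level merges n = 646997 elements
Total = 646997 * 20 = 12939940


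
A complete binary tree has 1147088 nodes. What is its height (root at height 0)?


In a complete binary tree, level k holds nodes 2^k .. 2^(k+1)-1 (1-indexed).
Height = floor(log2(n)) = floor(log2(1147088)) = 20
Check: 2^20 = 1048576 <= 1147088 < 2097152 = 2^21


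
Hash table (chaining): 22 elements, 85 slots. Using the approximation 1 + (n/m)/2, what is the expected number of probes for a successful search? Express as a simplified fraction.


Computing expected probes:
alpha = 22/85
= 1 + alpha/2
= 1 + 22/(2*85)
= (2*85 + 22) / (2*85)
= 192/170 = 96/85


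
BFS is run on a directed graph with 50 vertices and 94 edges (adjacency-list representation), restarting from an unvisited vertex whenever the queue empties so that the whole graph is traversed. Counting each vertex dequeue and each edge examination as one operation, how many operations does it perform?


A full BFS traversal dequeues each vertex exactly once and examines each directed edge exactly once.
V = 50 (vertex processing cost)
E = 94 (edge examination cost)
Total operations proportional to V + E = 50 + 94 = 144


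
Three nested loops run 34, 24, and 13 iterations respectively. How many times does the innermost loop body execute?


Loop 1 (outermost): 34 iterations
Loop 2 (middle): 24 iterations per outer
Loop 3 (innermost): 13 iterations per middle
Total = 34 * 24 * 13 = 10608


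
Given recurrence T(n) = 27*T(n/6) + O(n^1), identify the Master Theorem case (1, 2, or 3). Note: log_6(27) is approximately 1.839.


Master Theorem parameters: a=27, b=6, c=1
log_b(a) = 1.839
Compare b^c with a: 6^1 = 6 < 27, so c < log_b(a).
Comparing c=1 vs log_b(a)=1.839:
1 < 1.839 => Case 1
Result: T(n) = O(n^(log_6 27)) ~ O(n^1.839)
Master Theorem case = 1


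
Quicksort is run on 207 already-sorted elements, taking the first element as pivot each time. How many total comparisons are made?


Sum of comparisons per partition:
206 + 205 + ... + 1 + 0
= 207 * (207 - 1) / 2
= 207 * 206 / 2
= 21321


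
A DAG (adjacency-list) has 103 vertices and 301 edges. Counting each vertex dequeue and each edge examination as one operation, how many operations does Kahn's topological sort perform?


V = 103 (vertex processing)
E = 301 (edge processing)
V + E = 103 + 301 = 404


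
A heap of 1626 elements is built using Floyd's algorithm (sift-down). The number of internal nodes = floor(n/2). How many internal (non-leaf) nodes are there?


Leaf nodes occupy roughly half the array.
Sift-down is called for each internal node, starting from the last one.
Internal nodes = floor(n/2) = floor(1626/2) = 813


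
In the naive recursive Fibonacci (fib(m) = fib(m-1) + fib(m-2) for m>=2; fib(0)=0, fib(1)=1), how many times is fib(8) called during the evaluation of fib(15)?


Let N(m) = number of times fib(m) is called while evaluating fib(15).
N(15) = 1 (the initial call).
N(14) = 1 (only fib(15) calls it).
For 1 <= m <= 13: fib(m) is called by fib(m+1) and fib(m+2), so
  N(m) = N(m+1) + N(m+2).
fib(0) is called only by fib(2), so N(0) = N(2).
Walk down from m=15:
  N(15)=1, N(14)=1, N(13)=2, N(12)=3, N(11)=5, N(10)=8, N(9)=13, N(8)=21
N(8) = 21


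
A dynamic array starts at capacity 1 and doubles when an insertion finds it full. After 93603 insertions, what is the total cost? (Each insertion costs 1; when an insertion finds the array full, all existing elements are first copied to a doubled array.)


Insertion cost: 93603 (one per element)
Resizes occur just before inserting elements 2, 3, 5, 9, ...
Elements copied at each resize: 1 + 2 + 4 + 8 + 16 + 32 + 64 + 128 + 256 + 512 + 1024 + 2048 + 4096 + 8192 + 16384 + 32768 + 65536
Sum of copies = 131071 (geometric series: 2^k - 1)
Total = 93603 + 131071 = 224674


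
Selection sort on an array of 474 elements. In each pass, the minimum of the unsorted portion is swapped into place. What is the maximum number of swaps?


Selection sort performs one swap per pass:
  Pass 1: find min in positions 0 to 473, swap with position 0
  Pass 2: find min in positions 1 to 473, swap with position 1
  Pass 3: find min in positions 2 to 473, swap with position 2
  Pass 4: find min in positions 3 to 473, swap with position 3
  Pass 5: find min in positions 4 to 473, swap with position 4
  ... (468 more passes)
Total passes (and swaps) = n - 1 = 474 - 1 = 473


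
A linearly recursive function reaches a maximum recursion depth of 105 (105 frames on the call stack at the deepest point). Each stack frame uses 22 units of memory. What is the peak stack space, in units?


Maximum recursion depth = 105 frames
Memory per frame = 22 units
Total stack space = depth * frame_size
= 105 * 22 = 2310


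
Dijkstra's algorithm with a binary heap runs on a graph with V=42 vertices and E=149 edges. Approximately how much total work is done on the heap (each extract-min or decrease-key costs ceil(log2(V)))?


Dijkstra with a binary heap: each vertex is extracted once, each edge may relax once.
Each heap operation costs O(log V).
V + E = 42 + 149 = 191
ceil(log2(42)) = 6 (since 2^5 = 32 < 42 <= 64 = 2^6)
Total heap work = (V+E) * ceil(log2(V)) = 191 * 6 = 1146


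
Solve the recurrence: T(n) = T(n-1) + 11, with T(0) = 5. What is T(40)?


Unrolling the recurrence:
T(40) = T(39) + 11
       = T(38) + 11 + 11
       = T(37) + 11*3
       ...
       = T(0) + 11*40
       = 5 + 440 = 445


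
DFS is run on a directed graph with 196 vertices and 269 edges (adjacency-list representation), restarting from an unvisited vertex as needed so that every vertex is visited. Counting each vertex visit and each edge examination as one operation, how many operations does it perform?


A full DFS traversal processes each vertex exactly once (push/pop on stack).
Each directed edge is examined once.
V = 196, E = 269
V + E = 465


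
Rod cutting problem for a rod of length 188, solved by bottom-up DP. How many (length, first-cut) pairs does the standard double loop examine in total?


For each subproblem length i = 1..188, the inner loop considers i possible first cuts.
Total = 1 + 2 + ... + 188
= 188*(188+1)/2
= 188*189/2 = 17766


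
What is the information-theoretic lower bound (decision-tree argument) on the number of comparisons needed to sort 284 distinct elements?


A binary decision tree of height h has at most 2^h leaves and needs at least n! of them, so h >= ceil(log2(n!)).
284! is far too large to multiply out, so use Stirling's series:
  ln(n!) ~ n ln n - n + (1/2) ln(2 pi n) + 1/(12n)  (error below 1/(360 n^3), negligible here)
  ln(284) = 5.6489742
  n ln n = 284 * 5.6489742 = 1604.3087
  (1/2) ln(2 pi * 284) = (1/2) ln(1784.4246) = 3.7434
  1/(12*284) = 0.0003
  ln(284!) ~ 1604.3087 - 284 + 3.7434 + 0.0003 = 1324.0524
Convert to base 2: log2(284!) = 1324.0524 / ln 2 = 1324.0524 / 0.69314718 = 1910.2038
ceil(1910.2038) = 1911


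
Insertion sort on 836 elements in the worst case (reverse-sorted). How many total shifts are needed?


In the worst case (reverse-sorted), each element shifts past all previous:
  Element 1: 1 shifts
  Element 2: 2 shifts
  Element 3: 3 shifts
  Element 4: 4 shifts
  Element 5: 5 shifts
  ...
  Element 835: 835 shifts
Total = 1 + 2 + ... + 835
= 836*(836-1)/2 = 349030


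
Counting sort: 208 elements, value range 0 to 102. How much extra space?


n = 208 (output array)
k = 103 (count array for 103 distinct values)
Extra space = 208 + 103 = 311


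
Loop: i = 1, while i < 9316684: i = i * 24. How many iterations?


i multiplies by 24 each step:
i = 1 -> 24 -> 576 -> 13824 -> 331776 -> 7962624 -> 191102976 (stop)
Iterations = ceil(log_24(9316684)) = 6


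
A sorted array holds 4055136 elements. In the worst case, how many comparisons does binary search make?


Halving sequence: 4055136 -> 2027568 -> 1013784 -> 506892 -> 253446 -> 126723 -> 63361 -> 31680 -> 15840 -> 7920 -> 3960 -> 1980 -> 990 -> 495 -> 247 -> 123 -> 61 -> 30 -> 15 -> 7 -> 3 -> 1
Number of halvings = 21
Max comparisons = 21 + 1 = 22


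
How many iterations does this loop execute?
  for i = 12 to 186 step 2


The loop variable i takes values starting at 12 and increments by 2 each iteration.
Sequence: i = 12, 14, 16, 18, 20, 22, 24, 26, 28, ...
The upper bound 186 is inclusive, so the count is floor((last - first) / step) + 1:
floor((186 - 12) / 2) + 1 = floor(174/2) + 1 = 87 + 1 = 88


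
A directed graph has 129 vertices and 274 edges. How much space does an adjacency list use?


Adjacency list: one list head per vertex + one entry per edge
Vertex heads: 129
Edge entries: 274
Total = 129 + 274 = 403


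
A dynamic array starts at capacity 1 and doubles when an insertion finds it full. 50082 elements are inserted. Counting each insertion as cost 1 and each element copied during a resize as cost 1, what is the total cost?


n = 50082
Insertion costs: 50082
Resizes copy 1, 2, 4, ... up to the largest power of 2 that is <= n-1 = 50081, i.e. 32768.
Copy costs = 1 + 2 + 4 + 8 + 16 + 32 + 64 + 128 + 256 + 512 + 1024 + 2048 + 4096 + 8192 + 16384 + 32768 = 65535
Total = 50082 + 65535 = 115617


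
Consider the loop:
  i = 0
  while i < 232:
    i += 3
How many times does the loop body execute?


Starting at i = 0, each iteration adds 3.
Iterations until i >= 232:
  Iteration 1: i = 0 -> i = 3
  Iteration 2: i = 3 -> i = 6
  Iteration 3: i = 6 -> i = 9
  Iteration 4: i = 9 -> i = 12
  Iteration 5: i = 12 -> i = 15
  Iteration 6: i = 15 -> i = 18
  Iteration 7: i = 18 -> i = 21
  Iteration 8: i = 21 -> i = 24
  ... continuing ...
Total iterations = ceil(232/3) = 78


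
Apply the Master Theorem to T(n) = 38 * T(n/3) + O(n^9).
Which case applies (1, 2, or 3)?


The Master Theorem: T(n) = a*T(n/b) + O(n^c)
  a = 38, b = 3, c = 9
log_b(a) = log_3(38) ~ 3.311
Compare b^c with a: 3^9 = 19683 > 38, so c > log_b(a).
Since c > log_b(a), Case 3 applies.
T(n) = O(n^9)
Master Theorem case = 3


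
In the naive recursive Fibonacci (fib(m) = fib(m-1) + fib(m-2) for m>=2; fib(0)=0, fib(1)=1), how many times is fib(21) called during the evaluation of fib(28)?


Let N(m) = number of times fib(m) is called while evaluating fib(28).
N(28) = 1 (the initial call).
N(27) = 1 (only fib(28) calls it).
For 1 <= m <= 26: fib(m) is called by fib(m+1) and fib(m+2), so
  N(m) = N(m+1) + N(m+2).
fib(0) is called only by fib(2), so N(0) = N(2).
Walk down from m=28:
  N(28)=1, N(27)=1, N(26)=2, N(25)=3, N(24)=5, N(23)=8, N(22)=13, N(21)=21
N(21) = 21


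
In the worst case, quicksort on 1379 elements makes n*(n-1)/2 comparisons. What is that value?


Sum of comparisons per partition:
1378 + 1377 + ... + 1 + 0
= 1379 * (1379 - 1) / 2
= 1379 * 1378 / 2
= 950131


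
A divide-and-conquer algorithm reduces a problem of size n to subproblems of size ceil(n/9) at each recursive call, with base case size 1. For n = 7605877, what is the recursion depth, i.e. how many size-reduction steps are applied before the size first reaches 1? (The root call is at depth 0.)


Each step divides the size by 9 (rounding up); after k steps the size is ceil(n/9^k), which equals 1 exactly when 9^k >= n.
So the depth is the smallest k with 9^k >= 7605877, i.e. ceil(log_9(7605877)).
9^7 = 4782969 < 7605877 <= 43046721 = 9^8
Recursion depth = 8


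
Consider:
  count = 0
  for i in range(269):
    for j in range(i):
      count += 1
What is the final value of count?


For each i, the inner loop runs i times:
  i=0: inner runs 0 times
  i=1: inner runs 1 time
  i=2: inner runs 2 times
  i=3: inner runs 3 times
  i=4: inner runs 4 times
  i=5: inner runs 5 times
  i=6: inner runs 6 times
  i=7: inner runs 7 times
  ...
Total = 0 + 1 + 2 + ... + 268 = 269*(269-1)/2 = 36046


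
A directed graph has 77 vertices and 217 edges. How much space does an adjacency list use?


Adjacency list: one list head per vertex + one entry per edge
Vertex heads: 77
Edge entries: 217
Total = 77 + 217 = 294


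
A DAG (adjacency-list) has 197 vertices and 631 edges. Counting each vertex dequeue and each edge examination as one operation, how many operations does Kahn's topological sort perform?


V = 197 (vertex processing)
E = 631 (edge processing)
V + E = 197 + 631 = 828


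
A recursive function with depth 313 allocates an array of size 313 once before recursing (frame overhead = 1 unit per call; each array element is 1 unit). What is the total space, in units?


Array allocation: 313 units (allocated once)
Stack frames: 313 deep * 1 per frame = 313 units
Total = 313 + 313 = 626


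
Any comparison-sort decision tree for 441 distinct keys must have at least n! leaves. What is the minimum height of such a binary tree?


A binary decision tree of height h has at most 2^h leaves and needs at least n! of them, so h >= ceil(log2(n!)).
441! is far too large to multiply out, so use Stirling's series:
  ln(n!) ~ n ln n - n + (1/2) ln(2 pi n) + 1/(12n)  (error below 1/(360 n^3), negligible here)
  ln(441) = 6.0890449
  n ln n = 441 * 6.0890449 = 2685.2688
  (1/2) ln(2 pi * 441) = (1/2) ln(2770.8847) = 3.9635
  1/(12*441) = 0.0002
  ln(441!) ~ 2685.2688 - 441 + 3.9635 + 0.0002 = 2248.2325
Convert to base 2: log2(441!) = 2248.2325 / ln 2 = 2248.2325 / 0.69314718 = 3243.5139
ceil(3243.5139) = 3244


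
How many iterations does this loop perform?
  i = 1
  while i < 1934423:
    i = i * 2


The loop variable doubles each iteration:
i = 1 -> 2 -> 4 -> 8 -> 16 -> 32 -> 64 -> 128 -> 256 -> 512 -> 1024 -> 2048 -> 4096 -> 8192 -> 16384 -> 32768 -> 65536 -> 131072 -> 262144 -> 524288 -> 1048576 -> 2097152 (stop, 2097152 >= 1934423)
Number of doublings = ceil(log2(1934423)) = 21


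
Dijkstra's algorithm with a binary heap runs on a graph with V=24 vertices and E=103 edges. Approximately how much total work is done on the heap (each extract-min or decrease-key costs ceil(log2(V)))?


Dijkstra with a binary heap: each vertex is extracted once, each edge may relax once.
Each heap operation costs O(log V).
V + E = 24 + 103 = 127
ceil(log2(24)) = 5 (since 2^4 = 16 < 24 <= 32 = 2^5)
Total heap work = (V+E) * ceil(log2(V)) = 127 * 5 = 635


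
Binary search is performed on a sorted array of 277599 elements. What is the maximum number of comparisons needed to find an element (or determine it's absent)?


Binary search halves the search space each comparison:
  Step 1: search space = 277599 -> 138799
  Step 2: search space = 138799 -> 69399
  Step 3: search space = 69399 -> 34699
  Step 4: search space = 34699 -> 17349
  Step 5: search space = 17349 -> 8674
  Step 6: search space = 8674 -> 4337
  Step 7: search space = 4337 -> 2168
  Step 8: search space = 2168 -> 1084
  Step 9: search space = 1084 -> 542
  Step 10: search space = 542 -> 271
  Step 11: search space = 271 -> 135
  Step 12: search space = 135 -> 67
  Step 13: search space = 67 -> 33
  Step 14: search space = 33 -> 16
  Step 15: search space = 16 -> 8
  Step 16: search space = 8 -> 4
  Step 17: search space = 4 -> 2
  Step 18: search space = 2 -> 1
  Step 19: search space = 1 (final check)
Maximum comparisons = floor(log2(277599)) + 1 = 18 + 1 = 19


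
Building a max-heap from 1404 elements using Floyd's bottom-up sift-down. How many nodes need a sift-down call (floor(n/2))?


In a heap of 1404 elements (0-indexed array):
  Last element index: 1403
  Parent of last element: floor((1403 - 1) / 2) = 701
  Internal nodes: indices 0 to 701
  Count = floor(1404/2) = 702


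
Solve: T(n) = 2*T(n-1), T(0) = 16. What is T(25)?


Unrolling:
T(25) = 2*T(24) = 2^2*T(23) = ... = 2^25*T(0)
= 2^25 * 16
= 33554432 * 16 = 536870912


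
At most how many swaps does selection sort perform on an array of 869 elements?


Each of the 868 passes places one element in its final position.
Pass 1: swap minimum into position 0
Pass 2: swap minimum of remaining into position 1
...
Pass 868: last two elements, one swap
Maximum swaps = 869 - 1 = 868


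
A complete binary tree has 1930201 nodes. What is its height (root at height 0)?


In a complete binary tree, level k holds nodes 2^k .. 2^(k+1)-1 (1-indexed).
Height = floor(log2(n)) = floor(log2(1930201)) = 20
Check: 2^20 = 1048576 <= 1930201 < 2097152 = 2^21


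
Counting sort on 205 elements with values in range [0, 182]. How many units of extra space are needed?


Output array size: 205 (to store sorted result)
Count array size: 183 (one slot per possible value, range 0 to 182)
Total extra space = 205 + 183 = 388


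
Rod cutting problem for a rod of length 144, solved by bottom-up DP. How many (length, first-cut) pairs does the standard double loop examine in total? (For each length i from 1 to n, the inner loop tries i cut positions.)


For each subproblem length i = 1..144, the inner loop considers i possible first cuts.
Total = 1 + 2 + ... + 144
= 144*(144+1)/2
= 144*145/2 = 10440


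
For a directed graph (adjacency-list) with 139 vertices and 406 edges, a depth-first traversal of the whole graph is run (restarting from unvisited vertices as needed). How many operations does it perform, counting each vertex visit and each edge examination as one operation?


A full DFS traversal visits each vertex once and examines each edge once.
V = 139
E = 406
Sum = 139 + 406 = 545


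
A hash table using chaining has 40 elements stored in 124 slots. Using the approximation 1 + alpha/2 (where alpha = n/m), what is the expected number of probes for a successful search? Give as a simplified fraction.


Load factor alpha = n/m = 40/124
Expected probes = 1 + alpha/2 = 1 + 40/(2*124)
= 1 + 40/248
= 248/248 + 40/248
= 288/248
Simplify: 36/31


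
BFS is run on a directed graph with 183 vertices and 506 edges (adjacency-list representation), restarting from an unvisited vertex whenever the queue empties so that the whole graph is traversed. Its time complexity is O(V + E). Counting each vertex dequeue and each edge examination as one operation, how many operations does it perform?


A full BFS traversal dequeues each vertex exactly once and examines each directed edge exactly once.
V = 183 (vertex processing cost)
E = 506 (edge examination cost)
Total operations proportional to V + E = 183 + 506 = 689


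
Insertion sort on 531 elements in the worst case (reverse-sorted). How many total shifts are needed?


In the worst case (reverse-sorted), each element shifts past all previous:
  Element 1: 1 shifts
  Element 2: 2 shifts
  Element 3: 3 shifts
  Element 4: 4 shifts
  Element 5: 5 shifts
  ...
  Element 530: 530 shifts
Total = 1 + 2 + ... + 530
= 531*(531-1)/2 = 140715


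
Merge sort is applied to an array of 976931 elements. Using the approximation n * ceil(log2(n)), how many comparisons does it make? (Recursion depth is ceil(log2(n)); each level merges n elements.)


Merge sort divides the array into halves recursively.
Number of levels = ceil(log2(976931)) = 20
At each level, approximately n = 976931 comparisons are needed for merging.
Total comparisons ~ n * ceil(log2(n)) = 976931 * 20 = 19538620


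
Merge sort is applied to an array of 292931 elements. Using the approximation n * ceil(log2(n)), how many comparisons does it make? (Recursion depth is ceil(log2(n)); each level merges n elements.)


Merge sort divides the array into halves recursively.
Number of levels = ceil(log2(292931)) = 19
At each level, approximately n = 292931 comparisons are needed for merging.
Total comparisons ~ n * ceil(log2(n)) = 292931 * 19 = 5565689


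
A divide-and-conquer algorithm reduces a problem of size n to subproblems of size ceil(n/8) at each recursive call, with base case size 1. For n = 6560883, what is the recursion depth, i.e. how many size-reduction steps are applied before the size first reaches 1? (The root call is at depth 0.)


Each step divides the size by 8 (rounding up); after k steps the size is ceil(n/8^k), which equals 1 exactly when 8^k >= n.
So the depth is the smallest k with 8^k >= 6560883, i.e. ceil(log_8(6560883)).
8^7 = 2097152 < 6560883 <= 16777216 = 8^8
Recursion depth = 8


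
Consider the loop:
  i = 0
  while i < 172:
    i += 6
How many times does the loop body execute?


Starting at i = 0, each iteration adds 6.
Iterations until i >= 172:
  Iteration 1: i = 0 -> i = 6
  Iteration 2: i = 6 -> i = 12
  Iteration 3: i = 12 -> i = 18
  Iteration 4: i = 18 -> i = 24
  Iteration 5: i = 24 -> i = 30
  Iteration 6: i = 30 -> i = 36
  Iteration 7: i = 36 -> i = 42
  Iteration 8: i = 42 -> i = 48
  ... continuing ...
Total iterations = ceil(172/6) = 29


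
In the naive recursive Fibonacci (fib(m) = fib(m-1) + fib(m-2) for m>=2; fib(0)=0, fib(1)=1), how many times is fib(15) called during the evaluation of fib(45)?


Let N(m) = number of times fib(m) is called while evaluating fib(45).
N(45) = 1 (the initial call).
N(44) = 1 (only fib(45) calls it).
For 1 <= m <= 43: fib(m) is called by fib(m+1) and fib(m+2), so
  N(m) = N(m+1) + N(m+2).
fib(0) is called only by fib(2), so N(0) = N(2).
Walk down from m=45:
  N(45)=1, N(44)=1, N(43)=2, N(42)=3, N(41)=5, N(40)=8, N(39)=13, N(38)=21, N(37)=34, N(36)=55, N(35)=89, N(34)=144, N(33)=233, N(32)=377, N(31)=610, N(30)=987, N(29)=1597, N(28)=2584, N(27)=4181, N(26)=6765, N(25)=10946, N(24)=17711, N(23)=28657, N(22)=46368, N(21)=75025, N(20)=121393, N(19)=196418, N(18)=317811, N(17)=514229, N(16)=832040, N(15)=1346269
N(15) = 1346269


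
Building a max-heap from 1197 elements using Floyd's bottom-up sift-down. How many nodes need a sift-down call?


In a heap of 1197 elements (0-indexed array):
  Last element index: 1196
  Parent of last element: floor((1196 - 1) / 2) = 597
  Internal nodes: indices 0 to 597
  Count = floor(1197/2) = 598


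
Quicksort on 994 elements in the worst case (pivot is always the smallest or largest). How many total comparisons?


In the worst case, each partition step picks the worst pivot:
  Partition 1: 993 comparisons (n-1 elements to compare)
  Partition 2: 992 comparisons
  Partition 3: 991 comparisons
  Partition 4: 990 comparisons
  Partition 5: 989 comparisons
  ...
  Last partition: 0 comparisons
Total = (n-1) + (n-2) + ... + 1 + 0 = n*(n-1)/2
= 994*993/2 = 493521


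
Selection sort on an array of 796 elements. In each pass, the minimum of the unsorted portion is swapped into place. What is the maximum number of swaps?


Selection sort performs one swap per pass:
  Pass 1: find min in positions 0 to 795, swap with position 0
  Pass 2: find min in positions 1 to 795, swap with position 1
  Pass 3: find min in positions 2 to 795, swap with position 2
  Pass 4: find min in positions 3 to 795, swap with position 3
  Pass 5: find min in positions 4 to 795, swap with position 4
  ... (790 more passes)
Total passes (and swaps) = n - 1 = 796 - 1 = 795


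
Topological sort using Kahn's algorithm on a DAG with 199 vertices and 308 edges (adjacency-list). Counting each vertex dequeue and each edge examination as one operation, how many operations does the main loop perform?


Kahn's algorithm:
  1. Compute in-degrees: O(V + E)
  2. Process queue: each vertex dequeued once (O(V))
     each edge examined once (O(E))
Total = V + E = 199 + 308 = 507


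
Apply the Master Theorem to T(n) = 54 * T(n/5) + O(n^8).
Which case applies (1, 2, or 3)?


The Master Theorem: T(n) = a*T(n/b) + O(n^c)
  a = 54, b = 5, c = 8
log_b(a) = log_5(54) ~ 2.478
Compare b^c with a: 5^8 = 390625 > 54, so c > log_b(a).
Since c > log_b(a), Case 3 applies.
T(n) = O(n^8)
Master Theorem case = 3


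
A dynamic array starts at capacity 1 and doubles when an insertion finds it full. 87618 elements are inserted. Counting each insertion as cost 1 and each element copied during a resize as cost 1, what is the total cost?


n = 87618
Insertion costs: 87618
Resizes copy 1, 2, 4, ... up to the largest power of 2 that is <= n-1 = 87617, i.e. 65536.
Copy costs = 1 + 2 + 4 + 8 + 16 + 32 + 64 + 128 + 256 + 512 + 1024 + 2048 + 4096 + 8192 + 16384 + 32768 + 65536 = 131071
Total = 87618 + 131071 = 218689


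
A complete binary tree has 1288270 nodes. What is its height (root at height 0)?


In a complete binary tree, level k holds nodes 2^k .. 2^(k+1)-1 (1-indexed).
Height = floor(log2(n)) = floor(log2(1288270)) = 20
Check: 2^20 = 1048576 <= 1288270 < 2097152 = 2^21


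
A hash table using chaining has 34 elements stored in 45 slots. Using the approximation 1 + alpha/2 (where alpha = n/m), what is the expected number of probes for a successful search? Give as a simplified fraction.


Load factor alpha = n/m = 34/45
Expected probes = 1 + alpha/2 = 1 + 34/(2*45)
= 1 + 34/90
= 90/90 + 34/90
= 124/90
Simplify: 62/45


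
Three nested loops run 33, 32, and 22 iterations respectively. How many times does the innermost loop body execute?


Loop 1 (outermost): 33 iterations
Loop 2 (middle): 32 iterations per outer
Loop 3 (innermost): 22 iterations per middle
Total = 33 * 32 * 22 = 23232


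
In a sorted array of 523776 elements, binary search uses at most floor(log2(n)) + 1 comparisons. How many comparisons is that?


Halving sequence: 523776 -> 261888 -> 130944 -> 65472 -> 32736 -> 16368 -> 8184 -> 4092 -> 2046 -> 1023 -> 511 -> 255 -> 127 -> 63 -> 31 -> 15 -> 7 -> 3 -> 1
Number of halvings = 18
Max comparisons = 18 + 1 = 19


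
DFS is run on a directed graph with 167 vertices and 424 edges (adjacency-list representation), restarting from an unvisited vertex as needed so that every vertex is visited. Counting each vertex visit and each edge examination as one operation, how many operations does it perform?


A full DFS traversal processes each vertex exactly once (push/pop on stack).
Each directed edge is examined once.
V = 167, E = 424
V + E = 591


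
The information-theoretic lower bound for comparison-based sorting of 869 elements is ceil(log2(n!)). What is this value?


A binary decision tree of height h has at most 2^h leaves and needs at least n! of them, so h >= ceil(log2(n!)).
869! is far too large to multiply out, so use Stirling's series:
  ln(n!) ~ n ln n - n + (1/2) ln(2 pi n) + 1/(12n)  (error below 1/(360 n^3), negligible here)
  ln(869) = 6.7673431
  n ln n = 869 * 6.7673431 = 5880.8212
  (1/2) ln(2 pi * 869) = (1/2) ln(5460.0880) = 4.3026
  1/(12*869) = 0.0001
  ln(869!) ~ 5880.8212 - 869 + 4.3026 + 0.0001 = 5016.1239
Convert to base 2: log2(869!) = 5016.1239 / ln 2 = 5016.1239 / 0.69314718 = 7236.7371
ceil(7236.7371) = 7237


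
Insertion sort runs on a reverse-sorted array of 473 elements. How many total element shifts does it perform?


Sum of shifts = 1 + 2 + 3 + ... + 472
= 473 * 472 / 2
= 223256 / 2
= 111628


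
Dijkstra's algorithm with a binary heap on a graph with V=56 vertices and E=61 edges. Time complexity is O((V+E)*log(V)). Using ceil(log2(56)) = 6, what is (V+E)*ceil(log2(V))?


Dijkstra with a binary heap: each vertex is extracted once, each edge may relax once.
Each heap operation costs O(log V).
V + E = 56 + 61 = 117
ceil(log2(56)) = 6 (since 2^5 = 32 < 56 <= 64 = 2^6)
Total heap work = (V+E) * ceil(log2(V)) = 117 * 6 = 702


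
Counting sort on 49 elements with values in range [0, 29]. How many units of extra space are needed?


Output array size: 49 (to store sorted result)
Count array size: 30 (one slot per possible value, range 0 to 29)
Total extra space = 49 + 30 = 79


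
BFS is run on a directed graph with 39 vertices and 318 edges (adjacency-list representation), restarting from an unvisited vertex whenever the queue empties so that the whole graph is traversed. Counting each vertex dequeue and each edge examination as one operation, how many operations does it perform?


A full BFS traversal dequeues each vertex exactly once and examines each directed edge exactly once.
V = 39 (vertex processing cost)
E = 318 (edge examination cost)
Total operations proportional to V + E = 39 + 318 = 357


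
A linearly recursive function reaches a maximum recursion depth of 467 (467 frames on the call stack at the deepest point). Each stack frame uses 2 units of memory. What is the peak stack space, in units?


Maximum recursion depth = 467 frames
Memory per frame = 2 units
Total stack space = depth * frame_size
= 467 * 2 = 934


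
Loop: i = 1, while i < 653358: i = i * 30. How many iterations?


i multiplies by 30 each step:
i = 1 -> 30 -> 900 -> 27000 -> 810000 (stop)
Iterations = ceil(log_30(653358)) = 4


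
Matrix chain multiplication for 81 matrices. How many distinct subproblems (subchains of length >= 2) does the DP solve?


Subproblems are indexed by (i, j) where i < j.
Number of such pairs = n*(n-1)/2
= 81 * 80 / 2
= 3240
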